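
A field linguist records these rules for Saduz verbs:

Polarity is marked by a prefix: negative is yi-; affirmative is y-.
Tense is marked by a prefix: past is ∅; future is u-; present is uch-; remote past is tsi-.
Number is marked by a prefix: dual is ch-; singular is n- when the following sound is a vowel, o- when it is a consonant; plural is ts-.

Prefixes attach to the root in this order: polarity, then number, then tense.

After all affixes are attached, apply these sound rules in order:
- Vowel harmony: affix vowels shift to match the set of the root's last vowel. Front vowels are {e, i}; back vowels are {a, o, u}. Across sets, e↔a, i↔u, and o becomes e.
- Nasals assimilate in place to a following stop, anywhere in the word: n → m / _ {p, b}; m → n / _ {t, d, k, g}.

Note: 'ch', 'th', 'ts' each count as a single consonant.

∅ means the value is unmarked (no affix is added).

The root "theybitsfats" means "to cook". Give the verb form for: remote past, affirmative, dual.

Attach polarity affirmative y- → ytheybitsfats.
Attach number dual ch- → chytheybitsfats.
Attach tense remote past tsi- → tsichytheybitsfats.
Apply vowel harmony: tsichytheybitsfats → tsuchytheybitsfats.
Nasal assimilation: no change.

tsuchytheybitsfats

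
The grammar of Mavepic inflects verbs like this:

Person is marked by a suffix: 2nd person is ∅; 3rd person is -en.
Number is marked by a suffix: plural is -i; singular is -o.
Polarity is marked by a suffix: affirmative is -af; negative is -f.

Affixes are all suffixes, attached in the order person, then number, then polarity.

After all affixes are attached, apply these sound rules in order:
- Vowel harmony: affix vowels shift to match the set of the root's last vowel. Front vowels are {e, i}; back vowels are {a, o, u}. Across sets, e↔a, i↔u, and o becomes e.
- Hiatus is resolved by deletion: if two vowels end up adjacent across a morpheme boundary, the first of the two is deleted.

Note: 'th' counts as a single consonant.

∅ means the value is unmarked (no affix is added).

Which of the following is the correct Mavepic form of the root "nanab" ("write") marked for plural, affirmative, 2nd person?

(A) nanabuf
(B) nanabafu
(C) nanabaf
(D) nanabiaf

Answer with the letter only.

C

person = 2nd person: zero marking, form stays nanab.
Attach number plural -i → nanabi.
Attach polarity affirmative -af → nanabiaf.
Apply vowel harmony: nanabiaf → nanabuaf.
Apply vowel deletion: nanabuaf → nanabaf.
So the correct form is nanabaf, option (C).
(B) nanabafu is wrong: it has the affixes in the wrong order.
(D) nanabiaf is wrong: it fails to apply the sound rule(s).
(A) nanabuf is wrong: it uses negative instead of affirmative for polarity.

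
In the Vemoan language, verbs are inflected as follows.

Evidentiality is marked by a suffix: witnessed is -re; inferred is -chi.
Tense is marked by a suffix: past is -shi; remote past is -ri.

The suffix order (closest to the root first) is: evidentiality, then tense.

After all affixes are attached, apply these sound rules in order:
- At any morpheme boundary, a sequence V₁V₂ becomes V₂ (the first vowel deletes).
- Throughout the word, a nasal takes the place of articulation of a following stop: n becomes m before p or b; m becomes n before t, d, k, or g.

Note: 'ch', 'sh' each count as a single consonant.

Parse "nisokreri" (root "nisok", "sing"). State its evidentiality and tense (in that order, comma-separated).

Segment: nisok-re-ri.
evidentiality: -re → witnessed.
tense: -ri → remote past.

witnessed, remote past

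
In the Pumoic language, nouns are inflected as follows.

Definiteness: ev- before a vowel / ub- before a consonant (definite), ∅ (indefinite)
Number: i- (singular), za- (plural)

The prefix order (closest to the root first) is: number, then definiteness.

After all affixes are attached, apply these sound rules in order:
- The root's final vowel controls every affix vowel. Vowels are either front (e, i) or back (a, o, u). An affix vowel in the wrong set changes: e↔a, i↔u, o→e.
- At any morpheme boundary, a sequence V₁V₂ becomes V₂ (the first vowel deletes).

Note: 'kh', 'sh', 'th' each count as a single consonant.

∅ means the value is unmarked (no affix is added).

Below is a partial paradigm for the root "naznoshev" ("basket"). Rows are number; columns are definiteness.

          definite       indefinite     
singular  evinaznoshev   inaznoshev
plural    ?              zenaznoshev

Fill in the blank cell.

ibzenaznoshev

Attach number plural za- → zanaznoshev.
Attach definiteness definite ub- (before consonant 'z') → ubzanaznoshev.
Apply vowel harmony: ubzanaznoshev → ibzenaznoshev.
Vowel deletion: no change.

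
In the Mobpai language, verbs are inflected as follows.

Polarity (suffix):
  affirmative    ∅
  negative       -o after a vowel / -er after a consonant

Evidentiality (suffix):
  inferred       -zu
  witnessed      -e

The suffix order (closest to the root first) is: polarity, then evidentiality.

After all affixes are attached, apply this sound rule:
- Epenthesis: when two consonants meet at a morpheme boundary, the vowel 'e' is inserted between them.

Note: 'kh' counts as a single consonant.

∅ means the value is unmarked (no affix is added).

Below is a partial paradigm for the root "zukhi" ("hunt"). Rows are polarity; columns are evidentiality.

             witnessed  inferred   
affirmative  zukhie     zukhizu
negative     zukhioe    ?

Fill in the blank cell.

zukhiozu

Attach polarity negative -o (after vowel 'i') → zukhio.
Attach evidentiality inferred -zu → zukhiozu.
Epenthesis: no change.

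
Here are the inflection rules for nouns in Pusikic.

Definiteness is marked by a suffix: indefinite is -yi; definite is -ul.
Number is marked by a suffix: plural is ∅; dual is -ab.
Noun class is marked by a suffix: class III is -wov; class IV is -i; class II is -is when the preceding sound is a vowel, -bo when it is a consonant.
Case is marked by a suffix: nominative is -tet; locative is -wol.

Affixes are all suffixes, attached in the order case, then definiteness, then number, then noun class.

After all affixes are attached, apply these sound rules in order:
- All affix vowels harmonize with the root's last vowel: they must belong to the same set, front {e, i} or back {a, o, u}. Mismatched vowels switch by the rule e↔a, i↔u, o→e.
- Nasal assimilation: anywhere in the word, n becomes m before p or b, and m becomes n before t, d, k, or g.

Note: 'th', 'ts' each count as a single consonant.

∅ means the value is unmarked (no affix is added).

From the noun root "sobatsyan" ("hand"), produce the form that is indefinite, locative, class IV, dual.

sobatsyanwolyuabu

Attach case locative -wol → sobatsyanwol.
Attach definiteness indefinite -yi → sobatsyanwolyi.
Attach number dual -ab → sobatsyanwolyiab.
Attach noun class class IV -i → sobatsyanwolyiabi.
Apply vowel harmony: sobatsyanwolyiabi → sobatsyanwolyuabu.
Nasal assimilation: no change.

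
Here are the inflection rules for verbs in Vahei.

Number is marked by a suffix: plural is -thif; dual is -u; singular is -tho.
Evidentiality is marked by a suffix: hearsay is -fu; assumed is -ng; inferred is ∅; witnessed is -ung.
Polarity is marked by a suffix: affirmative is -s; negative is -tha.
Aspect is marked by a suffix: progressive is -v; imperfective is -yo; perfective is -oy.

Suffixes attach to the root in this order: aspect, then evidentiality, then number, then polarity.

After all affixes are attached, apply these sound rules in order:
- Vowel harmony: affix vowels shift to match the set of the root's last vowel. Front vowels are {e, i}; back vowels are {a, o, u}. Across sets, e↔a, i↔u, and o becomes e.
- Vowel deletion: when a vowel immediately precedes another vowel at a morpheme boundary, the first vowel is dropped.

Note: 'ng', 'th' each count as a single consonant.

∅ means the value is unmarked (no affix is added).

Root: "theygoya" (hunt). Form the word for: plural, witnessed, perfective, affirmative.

Attach aspect perfective -oy → theygoyaoy.
Attach evidentiality witnessed -ung → theygoyaoyung.
Attach number plural -thif → theygoyaoyungthif.
Attach polarity affirmative -s → theygoyaoyungthifs.
Apply vowel harmony: theygoyaoyungthifs → theygoyaoyungthufs.
Apply vowel deletion: theygoyaoyungthufs → theygoyoyungthufs.

theygoyoyungthufs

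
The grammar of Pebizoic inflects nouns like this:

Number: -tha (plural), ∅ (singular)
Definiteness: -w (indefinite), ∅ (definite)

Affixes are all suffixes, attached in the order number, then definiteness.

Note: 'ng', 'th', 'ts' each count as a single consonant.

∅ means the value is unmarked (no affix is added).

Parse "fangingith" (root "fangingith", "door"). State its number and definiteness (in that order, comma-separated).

singular, definite

Segment: fangingith.
number: ∅ → singular.
definiteness: ∅ → definite.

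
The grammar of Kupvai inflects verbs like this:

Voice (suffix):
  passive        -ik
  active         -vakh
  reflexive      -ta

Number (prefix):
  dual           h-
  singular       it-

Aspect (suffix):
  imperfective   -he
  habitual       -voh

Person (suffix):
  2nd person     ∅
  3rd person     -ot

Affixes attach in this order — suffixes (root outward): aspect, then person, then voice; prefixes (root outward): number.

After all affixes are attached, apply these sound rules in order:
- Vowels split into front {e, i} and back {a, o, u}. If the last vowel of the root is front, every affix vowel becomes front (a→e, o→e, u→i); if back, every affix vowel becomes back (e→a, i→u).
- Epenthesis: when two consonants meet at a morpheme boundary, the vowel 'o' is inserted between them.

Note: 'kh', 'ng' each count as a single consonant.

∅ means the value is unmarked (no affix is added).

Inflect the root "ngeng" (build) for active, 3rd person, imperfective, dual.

Attach number dual h- → hngeng.
Attach aspect imperfective -he → hngenghe.
Attach person 3rd person -ot → hngengheot.
Attach voice active -vakh → hngengheotvakh.
Apply vowel harmony: hngengheotvakh → hngengheetvekh.
Apply epenthesis: hngengheetvekh → hongengoheetovekh.

hongengoheetovekh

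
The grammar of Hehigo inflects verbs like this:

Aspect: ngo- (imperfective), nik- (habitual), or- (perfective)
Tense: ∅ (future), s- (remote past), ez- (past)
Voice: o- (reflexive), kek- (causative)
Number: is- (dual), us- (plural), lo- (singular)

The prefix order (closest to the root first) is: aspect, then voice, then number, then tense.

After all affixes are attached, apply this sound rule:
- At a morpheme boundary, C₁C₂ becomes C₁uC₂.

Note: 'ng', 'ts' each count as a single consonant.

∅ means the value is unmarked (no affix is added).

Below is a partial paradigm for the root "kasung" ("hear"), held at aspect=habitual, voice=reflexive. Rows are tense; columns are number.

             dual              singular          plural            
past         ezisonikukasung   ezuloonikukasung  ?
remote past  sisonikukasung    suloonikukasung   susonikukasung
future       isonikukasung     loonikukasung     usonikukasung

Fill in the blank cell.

Attach aspect habitual nik- → nikkasung.
Attach voice reflexive o- → onikkasung.
Attach number plural us- → usonikkasung.
Attach tense past ez- → ezusonikkasung.
Apply epenthesis: ezusonikkasung → ezusonikukasung.

ezusonikukasung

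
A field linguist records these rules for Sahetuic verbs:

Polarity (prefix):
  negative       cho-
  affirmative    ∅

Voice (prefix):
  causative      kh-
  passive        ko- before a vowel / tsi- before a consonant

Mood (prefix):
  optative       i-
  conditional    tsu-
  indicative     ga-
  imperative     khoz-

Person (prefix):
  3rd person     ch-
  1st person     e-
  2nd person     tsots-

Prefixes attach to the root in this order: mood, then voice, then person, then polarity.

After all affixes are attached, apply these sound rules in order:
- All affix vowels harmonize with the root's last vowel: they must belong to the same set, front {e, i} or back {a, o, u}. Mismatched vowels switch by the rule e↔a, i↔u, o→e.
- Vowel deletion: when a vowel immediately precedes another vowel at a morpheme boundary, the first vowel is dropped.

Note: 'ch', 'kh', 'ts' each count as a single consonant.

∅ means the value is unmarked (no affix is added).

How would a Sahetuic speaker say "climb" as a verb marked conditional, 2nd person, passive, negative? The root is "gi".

chetsetstsitsigi

Attach mood conditional tsu- → tsugi.
Attach voice passive tsi- (before consonant 'ts') → tsitsugi.
Attach person 2nd person tsots- → tsotstsitsugi.
Attach polarity negative cho- → chotsotstsitsugi.
Apply vowel harmony: chotsotstsitsugi → chetsetstsitsigi.
Vowel deletion: no change.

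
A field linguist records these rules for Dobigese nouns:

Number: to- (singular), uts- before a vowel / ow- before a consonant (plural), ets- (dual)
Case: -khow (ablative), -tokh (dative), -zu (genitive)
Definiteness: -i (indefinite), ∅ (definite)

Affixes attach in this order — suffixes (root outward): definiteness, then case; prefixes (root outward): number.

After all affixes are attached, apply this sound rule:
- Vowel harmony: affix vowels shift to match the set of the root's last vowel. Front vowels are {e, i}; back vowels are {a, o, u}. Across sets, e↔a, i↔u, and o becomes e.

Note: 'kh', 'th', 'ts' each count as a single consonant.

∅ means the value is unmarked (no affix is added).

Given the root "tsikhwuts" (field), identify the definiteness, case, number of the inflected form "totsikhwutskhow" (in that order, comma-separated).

definite, ablative, singular

Segment: to-tsikhwuts-khow.
definiteness: ∅ → definite.
case: -khow → ablative.
number: to- → singular.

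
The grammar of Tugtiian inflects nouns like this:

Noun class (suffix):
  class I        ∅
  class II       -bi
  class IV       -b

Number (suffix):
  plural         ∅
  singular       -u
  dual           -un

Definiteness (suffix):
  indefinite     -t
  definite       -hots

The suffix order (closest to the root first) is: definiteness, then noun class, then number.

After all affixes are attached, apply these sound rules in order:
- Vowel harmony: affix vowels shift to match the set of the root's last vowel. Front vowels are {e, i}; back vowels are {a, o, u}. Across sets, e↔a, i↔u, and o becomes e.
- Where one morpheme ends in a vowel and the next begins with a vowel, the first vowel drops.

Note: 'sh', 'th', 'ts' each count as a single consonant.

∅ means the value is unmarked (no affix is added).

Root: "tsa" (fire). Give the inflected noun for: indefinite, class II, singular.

tsatbu

Attach definiteness indefinite -t → tsat.
Attach noun class class II -bi → tsatbi.
Attach number singular -u → tsatbiu.
Apply vowel harmony: tsatbiu → tsatbuu.
Apply vowel deletion: tsatbuu → tsatbu.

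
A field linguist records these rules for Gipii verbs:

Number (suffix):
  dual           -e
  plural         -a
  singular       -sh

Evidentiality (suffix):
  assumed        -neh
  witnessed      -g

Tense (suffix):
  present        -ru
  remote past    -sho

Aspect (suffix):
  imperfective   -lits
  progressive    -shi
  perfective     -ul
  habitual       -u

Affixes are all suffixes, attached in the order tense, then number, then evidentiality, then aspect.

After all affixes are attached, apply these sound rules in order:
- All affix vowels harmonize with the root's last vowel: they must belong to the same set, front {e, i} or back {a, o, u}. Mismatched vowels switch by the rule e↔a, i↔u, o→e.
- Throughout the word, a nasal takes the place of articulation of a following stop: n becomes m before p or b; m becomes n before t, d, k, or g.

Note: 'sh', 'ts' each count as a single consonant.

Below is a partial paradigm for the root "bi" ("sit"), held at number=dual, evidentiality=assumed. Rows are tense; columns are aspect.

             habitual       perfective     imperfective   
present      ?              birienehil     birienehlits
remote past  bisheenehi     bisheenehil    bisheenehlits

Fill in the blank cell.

birienehi

Attach tense present -ru → biru.
Attach number dual -e → birue.
Attach evidentiality assumed -neh → birueneh.
Attach aspect habitual -u → biruenehu.
Apply vowel harmony: biruenehu → birienehi.
Nasal assimilation: no change.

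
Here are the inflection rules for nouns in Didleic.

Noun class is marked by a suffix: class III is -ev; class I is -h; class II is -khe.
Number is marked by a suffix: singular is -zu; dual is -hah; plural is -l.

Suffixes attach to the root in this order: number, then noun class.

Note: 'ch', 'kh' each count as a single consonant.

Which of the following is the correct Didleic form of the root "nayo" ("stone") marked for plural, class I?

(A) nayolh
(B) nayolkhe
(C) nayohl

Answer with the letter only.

A

Attach number plural -l → nayol.
Attach noun class class I -h → nayolh.
So the correct form is nayolh, option (A).
(B) nayolkhe is wrong: it uses class II instead of class I for noun class.
(C) nayohl is wrong: it has the affixes in the wrong order.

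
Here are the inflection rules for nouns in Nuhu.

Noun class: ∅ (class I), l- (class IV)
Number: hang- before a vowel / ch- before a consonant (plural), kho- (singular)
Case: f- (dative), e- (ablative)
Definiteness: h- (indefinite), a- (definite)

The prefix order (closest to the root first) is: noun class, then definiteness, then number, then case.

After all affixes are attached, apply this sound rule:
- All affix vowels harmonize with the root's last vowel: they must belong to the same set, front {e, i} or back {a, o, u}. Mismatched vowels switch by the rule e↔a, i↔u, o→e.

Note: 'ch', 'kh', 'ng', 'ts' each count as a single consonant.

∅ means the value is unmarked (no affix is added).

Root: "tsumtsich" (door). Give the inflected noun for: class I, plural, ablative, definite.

ehengetsumtsich

noun class = class I: zero marking, form stays tsumtsich.
Attach definiteness definite a- → atsumtsich.
Attach number plural hang- (before vowel 'a') → hangatsumtsich.
Attach case ablative e- → ehangatsumtsich.
Apply vowel harmony: ehangatsumtsich → ehengetsumtsich.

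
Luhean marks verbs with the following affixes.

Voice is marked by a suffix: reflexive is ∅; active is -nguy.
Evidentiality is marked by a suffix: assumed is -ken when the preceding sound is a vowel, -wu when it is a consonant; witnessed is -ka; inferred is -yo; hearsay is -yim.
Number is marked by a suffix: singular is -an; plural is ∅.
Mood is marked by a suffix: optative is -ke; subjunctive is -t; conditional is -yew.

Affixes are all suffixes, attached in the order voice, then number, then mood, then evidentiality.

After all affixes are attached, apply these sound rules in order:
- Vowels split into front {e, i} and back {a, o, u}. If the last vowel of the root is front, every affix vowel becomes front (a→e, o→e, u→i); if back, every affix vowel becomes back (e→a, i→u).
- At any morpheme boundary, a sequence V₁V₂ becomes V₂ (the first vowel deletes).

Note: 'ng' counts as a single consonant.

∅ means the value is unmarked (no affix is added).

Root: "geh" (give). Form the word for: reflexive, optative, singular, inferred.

voice = reflexive: zero marking, form stays geh.
Attach number singular -an → gehan.
Attach mood optative -ke → gehanke.
Attach evidentiality inferred -yo → gehankeyo.
Apply vowel harmony: gehankeyo → gehenkeye.
Vowel deletion: no change.

gehenkeye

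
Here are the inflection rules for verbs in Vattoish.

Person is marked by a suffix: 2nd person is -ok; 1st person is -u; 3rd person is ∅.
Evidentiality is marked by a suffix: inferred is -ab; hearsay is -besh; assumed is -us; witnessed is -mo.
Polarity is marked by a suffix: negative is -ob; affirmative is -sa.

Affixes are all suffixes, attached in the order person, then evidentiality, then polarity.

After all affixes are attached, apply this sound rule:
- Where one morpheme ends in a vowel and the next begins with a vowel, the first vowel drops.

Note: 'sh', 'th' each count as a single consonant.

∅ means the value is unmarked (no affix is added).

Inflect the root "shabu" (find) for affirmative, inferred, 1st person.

Attach person 1st person -u → shabuu.
Attach evidentiality inferred -ab → shabuuab.
Attach polarity affirmative -sa → shabuuabsa.
Apply vowel deletion: shabuuabsa → shababsa.

shababsa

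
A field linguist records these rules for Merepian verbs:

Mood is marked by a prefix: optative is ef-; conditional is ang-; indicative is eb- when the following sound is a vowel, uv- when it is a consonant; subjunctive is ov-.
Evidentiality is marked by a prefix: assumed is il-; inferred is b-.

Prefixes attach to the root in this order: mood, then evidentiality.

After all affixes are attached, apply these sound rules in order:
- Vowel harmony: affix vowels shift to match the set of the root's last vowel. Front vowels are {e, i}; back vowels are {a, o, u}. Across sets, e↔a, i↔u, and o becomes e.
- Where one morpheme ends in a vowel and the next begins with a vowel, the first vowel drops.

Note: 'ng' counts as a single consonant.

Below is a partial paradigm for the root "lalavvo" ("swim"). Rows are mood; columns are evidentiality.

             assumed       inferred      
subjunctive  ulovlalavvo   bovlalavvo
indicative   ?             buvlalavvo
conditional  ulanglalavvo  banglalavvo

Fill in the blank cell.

Attach mood indicative uv- (before consonant 'l') → uvlalavvo.
Attach evidentiality assumed il- → iluvlalavvo.
Apply vowel harmony: iluvlalavvo → uluvlalavvo.
Vowel deletion: no change.

uluvlalavvo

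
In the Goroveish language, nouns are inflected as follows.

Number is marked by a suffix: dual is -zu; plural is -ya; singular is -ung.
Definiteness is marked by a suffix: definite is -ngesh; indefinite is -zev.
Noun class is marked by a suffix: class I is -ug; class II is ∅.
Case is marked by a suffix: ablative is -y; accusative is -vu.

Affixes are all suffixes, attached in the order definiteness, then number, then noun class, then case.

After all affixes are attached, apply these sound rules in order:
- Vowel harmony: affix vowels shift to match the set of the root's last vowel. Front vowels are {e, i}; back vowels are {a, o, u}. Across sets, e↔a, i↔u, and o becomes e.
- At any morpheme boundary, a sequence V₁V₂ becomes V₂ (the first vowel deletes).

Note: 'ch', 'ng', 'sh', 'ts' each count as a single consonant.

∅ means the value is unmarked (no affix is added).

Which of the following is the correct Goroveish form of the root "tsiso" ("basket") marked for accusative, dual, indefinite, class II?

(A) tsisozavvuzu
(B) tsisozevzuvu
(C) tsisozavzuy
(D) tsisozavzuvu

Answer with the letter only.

D

Attach definiteness indefinite -zev → tsisozev.
Attach number dual -zu → tsisozevzu.
noun class = class II: zero marking, form stays tsisozevzu.
Attach case accusative -vu → tsisozevzuvu.
Apply vowel harmony: tsisozevzuvu → tsisozavzuvu.
Vowel deletion: no change.
So the correct form is tsisozavzuvu, option (D).
(C) tsisozavzuy is wrong: it uses ablative instead of accusative for case.
(A) tsisozavvuzu is wrong: it has the affixes in the wrong order.
(B) tsisozevzuvu is wrong: it fails to apply the sound rule(s).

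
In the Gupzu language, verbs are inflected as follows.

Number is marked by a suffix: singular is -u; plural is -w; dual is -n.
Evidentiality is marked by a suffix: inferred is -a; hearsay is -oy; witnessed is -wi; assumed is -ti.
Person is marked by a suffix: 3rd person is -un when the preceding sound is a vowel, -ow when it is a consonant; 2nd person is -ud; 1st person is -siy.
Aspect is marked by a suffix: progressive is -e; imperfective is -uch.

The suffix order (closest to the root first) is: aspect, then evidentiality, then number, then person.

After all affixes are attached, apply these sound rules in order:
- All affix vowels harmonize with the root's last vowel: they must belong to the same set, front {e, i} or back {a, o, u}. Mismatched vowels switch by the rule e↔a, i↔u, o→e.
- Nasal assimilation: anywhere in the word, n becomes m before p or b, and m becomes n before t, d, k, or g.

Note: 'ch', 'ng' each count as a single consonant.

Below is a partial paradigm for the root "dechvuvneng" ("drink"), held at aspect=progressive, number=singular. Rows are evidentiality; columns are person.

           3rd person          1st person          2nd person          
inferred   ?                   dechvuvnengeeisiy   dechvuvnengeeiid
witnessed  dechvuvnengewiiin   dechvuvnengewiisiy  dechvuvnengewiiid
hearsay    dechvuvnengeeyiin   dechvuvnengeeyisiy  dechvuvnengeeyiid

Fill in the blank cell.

Attach aspect progressive -e → dechvuvnenge.
Attach evidentiality inferred -a → dechvuvnengea.
Attach number singular -u → dechvuvnengeau.
Attach person 3rd person -un (after vowel 'u') → dechvuvnengeauun.
Apply vowel harmony: dechvuvnengeauun → dechvuvnengeeiin.
Nasal assimilation: no change.

dechvuvnengeeiin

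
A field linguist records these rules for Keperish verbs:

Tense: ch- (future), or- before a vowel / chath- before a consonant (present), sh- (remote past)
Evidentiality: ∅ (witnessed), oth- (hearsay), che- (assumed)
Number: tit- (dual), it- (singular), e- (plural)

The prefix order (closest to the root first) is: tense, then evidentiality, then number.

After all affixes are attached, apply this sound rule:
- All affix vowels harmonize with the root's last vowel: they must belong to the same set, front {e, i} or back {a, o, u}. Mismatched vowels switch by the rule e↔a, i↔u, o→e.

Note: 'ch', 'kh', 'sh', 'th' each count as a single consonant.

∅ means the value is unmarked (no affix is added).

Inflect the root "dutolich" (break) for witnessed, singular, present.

Attach tense present chath- (before consonant 'd') → chathdutolich.
evidentiality = witnessed: zero marking, form stays chathdutolich.
Attach number singular it- → itchathdutolich.
Apply vowel harmony: itchathdutolich → itchethdutolich.

itchethdutolich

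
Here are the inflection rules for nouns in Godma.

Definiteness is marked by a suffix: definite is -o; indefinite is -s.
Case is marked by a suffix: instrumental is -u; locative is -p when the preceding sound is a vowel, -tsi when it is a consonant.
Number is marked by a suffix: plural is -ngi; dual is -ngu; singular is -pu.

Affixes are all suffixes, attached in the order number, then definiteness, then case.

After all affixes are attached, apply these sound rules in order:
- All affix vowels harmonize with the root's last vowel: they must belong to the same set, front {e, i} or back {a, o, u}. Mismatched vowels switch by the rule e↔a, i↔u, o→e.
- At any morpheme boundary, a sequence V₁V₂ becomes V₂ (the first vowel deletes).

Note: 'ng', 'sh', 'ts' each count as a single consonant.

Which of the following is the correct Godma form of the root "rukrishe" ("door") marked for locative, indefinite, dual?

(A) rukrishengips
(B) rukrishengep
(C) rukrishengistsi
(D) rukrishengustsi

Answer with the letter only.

Attach number dual -ngu → rukrishengu.
Attach definiteness indefinite -s → rukrishengus.
Attach case locative -tsi (after consonant 's') → rukrishengustsi.
Apply vowel harmony: rukrishengustsi → rukrishengistsi.
Vowel deletion: no change.
So the correct form is rukrishengistsi, option (C).
(B) rukrishengep is wrong: it uses definite instead of indefinite for definiteness.
(D) rukrishengustsi is wrong: it fails to apply the sound rule(s).
(A) rukrishengips is wrong: it has the affixes in the wrong order.

C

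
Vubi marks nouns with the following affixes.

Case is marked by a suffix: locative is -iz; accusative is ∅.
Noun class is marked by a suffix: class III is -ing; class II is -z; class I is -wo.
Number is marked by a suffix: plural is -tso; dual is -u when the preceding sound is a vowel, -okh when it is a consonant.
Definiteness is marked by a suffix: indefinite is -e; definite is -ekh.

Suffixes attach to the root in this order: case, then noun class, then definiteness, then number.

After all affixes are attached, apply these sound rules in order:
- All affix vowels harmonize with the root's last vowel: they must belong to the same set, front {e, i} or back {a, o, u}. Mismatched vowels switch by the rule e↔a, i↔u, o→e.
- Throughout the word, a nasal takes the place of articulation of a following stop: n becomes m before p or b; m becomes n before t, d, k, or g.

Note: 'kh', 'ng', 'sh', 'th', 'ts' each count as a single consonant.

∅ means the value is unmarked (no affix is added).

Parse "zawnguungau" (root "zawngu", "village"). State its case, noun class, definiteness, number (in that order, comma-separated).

accusative, class III, indefinite, dual

Segment: zawngu-ing-e-u.
case: ∅ → accusative.
noun class: -ing → class III.
definiteness: -e → indefinite.
number: -u/okh → dual.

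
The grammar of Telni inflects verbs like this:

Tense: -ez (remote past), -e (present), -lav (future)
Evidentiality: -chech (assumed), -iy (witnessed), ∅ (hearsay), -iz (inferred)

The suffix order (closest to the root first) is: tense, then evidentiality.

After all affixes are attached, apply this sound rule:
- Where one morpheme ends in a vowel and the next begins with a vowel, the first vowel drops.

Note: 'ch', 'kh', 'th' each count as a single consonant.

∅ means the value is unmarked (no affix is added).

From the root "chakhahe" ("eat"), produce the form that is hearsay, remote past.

Attach tense remote past -ez → chakhaheez.
evidentiality = hearsay: zero marking, form stays chakhaheez.
Apply vowel deletion: chakhaheez → chakhahez.

chakhahez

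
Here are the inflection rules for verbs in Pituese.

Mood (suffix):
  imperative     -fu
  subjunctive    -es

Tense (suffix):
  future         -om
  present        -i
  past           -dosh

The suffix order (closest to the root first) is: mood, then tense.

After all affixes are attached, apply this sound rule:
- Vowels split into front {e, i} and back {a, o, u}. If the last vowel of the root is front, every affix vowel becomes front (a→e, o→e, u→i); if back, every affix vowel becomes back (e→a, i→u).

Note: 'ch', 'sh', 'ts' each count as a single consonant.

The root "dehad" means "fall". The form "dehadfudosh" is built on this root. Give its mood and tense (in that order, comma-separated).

Segment: dehad-fu-dosh.
mood: -fu → imperative.
tense: -dosh → past.

imperative, past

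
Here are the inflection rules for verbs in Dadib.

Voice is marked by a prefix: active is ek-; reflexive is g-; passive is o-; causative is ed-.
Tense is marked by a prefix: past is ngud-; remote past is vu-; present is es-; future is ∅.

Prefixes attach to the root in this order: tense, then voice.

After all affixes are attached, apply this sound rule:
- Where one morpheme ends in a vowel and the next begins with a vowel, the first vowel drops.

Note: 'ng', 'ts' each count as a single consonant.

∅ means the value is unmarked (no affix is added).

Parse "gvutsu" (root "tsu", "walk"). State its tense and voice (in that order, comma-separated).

remote past, reflexive

Segment: g-vu-tsu.
tense: vu- → remote past.
voice: g- → reflexive.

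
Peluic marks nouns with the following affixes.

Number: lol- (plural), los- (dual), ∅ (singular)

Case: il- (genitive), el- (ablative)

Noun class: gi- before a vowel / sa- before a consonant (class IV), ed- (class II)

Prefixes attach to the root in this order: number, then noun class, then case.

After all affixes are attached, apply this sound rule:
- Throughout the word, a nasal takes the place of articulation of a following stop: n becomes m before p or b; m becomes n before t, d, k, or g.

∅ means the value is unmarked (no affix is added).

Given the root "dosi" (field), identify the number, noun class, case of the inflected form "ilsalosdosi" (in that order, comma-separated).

Segment: il-sa-los-dosi.
number: los- → dual.
noun class: gi/sa- → class IV.
case: il- → genitive.

dual, class IV, genitive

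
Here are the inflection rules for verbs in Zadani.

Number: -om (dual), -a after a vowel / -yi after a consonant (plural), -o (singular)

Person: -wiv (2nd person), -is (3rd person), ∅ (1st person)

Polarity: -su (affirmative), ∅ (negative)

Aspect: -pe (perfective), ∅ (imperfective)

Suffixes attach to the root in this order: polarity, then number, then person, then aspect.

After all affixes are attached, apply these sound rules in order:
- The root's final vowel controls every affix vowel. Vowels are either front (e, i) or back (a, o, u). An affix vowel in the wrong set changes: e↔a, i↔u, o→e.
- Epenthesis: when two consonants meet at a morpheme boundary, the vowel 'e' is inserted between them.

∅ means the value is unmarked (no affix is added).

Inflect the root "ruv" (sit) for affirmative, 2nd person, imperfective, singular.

ruvesuowuv

Attach polarity affirmative -su → ruvsu.
Attach number singular -o → ruvsuo.
Attach person 2nd person -wiv → ruvsuowiv.
aspect = imperfective: zero marking, form stays ruvsuowiv.
Apply vowel harmony: ruvsuowiv → ruvsuowuv.
Apply epenthesis: ruvsuowuv → ruvesuowuv.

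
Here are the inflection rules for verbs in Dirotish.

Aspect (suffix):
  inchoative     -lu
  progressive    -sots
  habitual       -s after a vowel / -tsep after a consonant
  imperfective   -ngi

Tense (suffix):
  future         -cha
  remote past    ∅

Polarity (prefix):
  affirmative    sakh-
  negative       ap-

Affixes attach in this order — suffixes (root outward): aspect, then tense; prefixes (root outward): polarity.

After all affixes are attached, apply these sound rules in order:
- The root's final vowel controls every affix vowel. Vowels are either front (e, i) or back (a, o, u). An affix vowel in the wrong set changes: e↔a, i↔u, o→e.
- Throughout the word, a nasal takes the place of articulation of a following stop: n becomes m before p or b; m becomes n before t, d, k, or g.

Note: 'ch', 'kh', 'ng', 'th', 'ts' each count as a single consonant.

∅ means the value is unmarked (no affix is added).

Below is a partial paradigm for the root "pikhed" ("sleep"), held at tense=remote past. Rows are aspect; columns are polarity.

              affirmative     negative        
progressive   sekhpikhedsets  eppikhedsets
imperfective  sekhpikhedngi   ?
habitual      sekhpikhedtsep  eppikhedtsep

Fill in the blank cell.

Attach aspect imperfective -ngi → pikhedngi.
tense = remote past: zero marking, form stays pikhedngi.
Attach polarity negative ap- → appikhedngi.
Apply vowel harmony: appikhedngi → eppikhedngi.
Nasal assimilation: no change.

eppikhedngi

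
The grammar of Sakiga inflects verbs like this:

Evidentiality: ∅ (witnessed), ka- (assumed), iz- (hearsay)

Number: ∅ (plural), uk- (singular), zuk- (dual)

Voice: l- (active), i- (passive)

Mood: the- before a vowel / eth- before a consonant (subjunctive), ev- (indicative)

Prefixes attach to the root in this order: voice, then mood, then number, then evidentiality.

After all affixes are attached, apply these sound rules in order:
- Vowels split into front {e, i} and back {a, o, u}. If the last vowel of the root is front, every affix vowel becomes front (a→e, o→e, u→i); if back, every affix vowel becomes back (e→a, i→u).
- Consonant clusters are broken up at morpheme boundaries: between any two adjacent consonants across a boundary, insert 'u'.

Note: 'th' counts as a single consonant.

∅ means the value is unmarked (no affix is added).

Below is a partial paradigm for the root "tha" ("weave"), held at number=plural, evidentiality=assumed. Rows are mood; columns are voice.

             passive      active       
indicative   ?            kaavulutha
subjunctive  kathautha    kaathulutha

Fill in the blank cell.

kaavutha

Attach voice passive i- → itha.
Attach mood indicative ev- → evitha.
number = plural: zero marking, form stays evitha.
Attach evidentiality assumed ka- → kaevitha.
Apply vowel harmony: kaevitha → kaavutha.
Epenthesis: no change.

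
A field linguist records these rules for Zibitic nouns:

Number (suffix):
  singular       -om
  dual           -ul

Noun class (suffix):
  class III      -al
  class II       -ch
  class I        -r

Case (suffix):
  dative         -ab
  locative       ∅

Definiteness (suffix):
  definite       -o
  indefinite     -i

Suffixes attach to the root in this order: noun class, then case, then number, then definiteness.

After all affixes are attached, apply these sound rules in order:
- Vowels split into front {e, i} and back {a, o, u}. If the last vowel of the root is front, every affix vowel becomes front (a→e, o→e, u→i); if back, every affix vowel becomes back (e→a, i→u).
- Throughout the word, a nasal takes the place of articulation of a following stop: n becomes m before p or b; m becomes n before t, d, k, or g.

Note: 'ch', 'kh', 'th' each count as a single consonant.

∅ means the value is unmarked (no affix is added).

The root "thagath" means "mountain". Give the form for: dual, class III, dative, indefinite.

Attach noun class class III -al → thagathal.
Attach case dative -ab → thagathalab.
Attach number dual -ul → thagathalabul.
Attach definiteness indefinite -i → thagathalabuli.
Apply vowel harmony: thagathalabuli → thagathalabulu.
Nasal assimilation: no change.

thagathalabulu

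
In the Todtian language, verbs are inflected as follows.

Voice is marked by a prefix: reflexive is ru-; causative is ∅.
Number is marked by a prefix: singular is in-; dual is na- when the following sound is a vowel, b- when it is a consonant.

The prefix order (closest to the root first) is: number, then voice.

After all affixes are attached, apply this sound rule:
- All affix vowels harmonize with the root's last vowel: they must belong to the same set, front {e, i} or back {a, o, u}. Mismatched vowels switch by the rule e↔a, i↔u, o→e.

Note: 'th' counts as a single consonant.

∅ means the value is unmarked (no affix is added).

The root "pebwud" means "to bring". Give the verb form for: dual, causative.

Attach number dual b- (before consonant 'p') → bpebwud.
voice = causative: zero marking, form stays bpebwud.
Vowel harmony: no change.

bpebwud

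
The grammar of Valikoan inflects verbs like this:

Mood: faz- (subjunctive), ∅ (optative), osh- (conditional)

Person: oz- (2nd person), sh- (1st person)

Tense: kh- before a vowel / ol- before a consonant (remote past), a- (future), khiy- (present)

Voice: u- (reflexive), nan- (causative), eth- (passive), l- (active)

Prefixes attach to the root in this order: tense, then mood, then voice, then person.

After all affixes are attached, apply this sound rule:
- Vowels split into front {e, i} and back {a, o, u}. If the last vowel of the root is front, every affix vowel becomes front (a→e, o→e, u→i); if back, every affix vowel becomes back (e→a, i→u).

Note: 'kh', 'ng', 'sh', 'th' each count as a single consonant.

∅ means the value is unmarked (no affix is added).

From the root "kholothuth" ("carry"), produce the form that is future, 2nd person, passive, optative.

Attach tense future a- → akholothuth.
mood = optative: zero marking, form stays akholothuth.
Attach voice passive eth- → ethakholothuth.
Attach person 2nd person oz- → ozethakholothuth.
Apply vowel harmony: ozethakholothuth → ozathakholothuth.

ozathakholothuth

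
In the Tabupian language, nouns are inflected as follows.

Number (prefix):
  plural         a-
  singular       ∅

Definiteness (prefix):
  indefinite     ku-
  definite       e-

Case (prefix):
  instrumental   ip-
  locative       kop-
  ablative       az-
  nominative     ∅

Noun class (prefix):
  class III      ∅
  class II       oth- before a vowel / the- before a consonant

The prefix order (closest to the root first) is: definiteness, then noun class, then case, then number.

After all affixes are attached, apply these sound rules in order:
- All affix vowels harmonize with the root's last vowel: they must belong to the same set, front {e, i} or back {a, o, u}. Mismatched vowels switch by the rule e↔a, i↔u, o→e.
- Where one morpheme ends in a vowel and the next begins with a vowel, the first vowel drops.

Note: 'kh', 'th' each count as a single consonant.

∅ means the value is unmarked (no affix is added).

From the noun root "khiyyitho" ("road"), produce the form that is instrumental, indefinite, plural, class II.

Attach definiteness indefinite ku- → kukhiyyitho.
Attach noun class class II the- (before consonant 'k') → thekukhiyyitho.
Attach case instrumental ip- → ipthekukhiyyitho.
Attach number plural a- → aipthekukhiyyitho.
Apply vowel harmony: aipthekukhiyyitho → aupthakukhiyyitho.
Apply vowel deletion: aupthakukhiyyitho → upthakukhiyyitho.

upthakukhiyyitho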